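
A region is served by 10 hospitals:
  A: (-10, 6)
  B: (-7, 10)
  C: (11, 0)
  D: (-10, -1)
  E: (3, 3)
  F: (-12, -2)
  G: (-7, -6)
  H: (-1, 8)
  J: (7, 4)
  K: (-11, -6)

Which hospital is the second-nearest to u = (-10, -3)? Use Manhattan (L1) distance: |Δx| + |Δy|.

d(u,A) = 0 + 9 = 9
d(u,B) = 3 + 13 = 16
d(u,C) = 21 + 3 = 24
d(u,D) = 0 + 2 = 2
d(u,E) = 13 + 6 = 19
d(u,F) = 2 + 1 = 3
d(u,G) = 3 + 3 = 6
d(u,H) = 9 + 11 = 20
d(u,J) = 17 + 7 = 24
d(u,K) = 1 + 3 = 4
Sorted ascending: D, F, K, … — the second-nearest is F.

F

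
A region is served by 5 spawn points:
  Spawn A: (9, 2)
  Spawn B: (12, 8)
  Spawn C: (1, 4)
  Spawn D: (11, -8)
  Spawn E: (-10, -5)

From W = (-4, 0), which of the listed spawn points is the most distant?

Since √ is increasing, it suffices to compare squared distances:
d²(W, Spawn A) = (-4−9)² + (0−2)² = 169 + 4 = 173
d²(W, Spawn B) = (-4−12)² + (0−8)² = 256 + 64 = 320
d²(W, Spawn C) = (-4−1)² + (0−4)² = 25 + 16 = 41
d²(W, Spawn D) = (-4−11)² + (0−(-8))² = 225 + 64 = 289
d²(W, Spawn E) = (-4−(-10))² + (0−(-5))² = 36 + 25 = 61
The largest is to Spawn B.

Spawn B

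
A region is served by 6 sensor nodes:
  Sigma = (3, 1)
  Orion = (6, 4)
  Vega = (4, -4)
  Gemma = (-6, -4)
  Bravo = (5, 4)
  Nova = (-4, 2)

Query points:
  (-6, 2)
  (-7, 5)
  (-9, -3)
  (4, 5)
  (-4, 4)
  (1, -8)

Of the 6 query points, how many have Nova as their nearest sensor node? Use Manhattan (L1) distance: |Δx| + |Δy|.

(-6, 2) — d to each: Sigma:10, Orion:14, Vega:16, Gemma:6, Bravo:13, Nova:2 → nearest is Nova
(-7, 5) — d to each: Sigma:14, Orion:14, Vega:20, Gemma:10, Bravo:13, Nova:6 → nearest is Nova
(-9, -3) — d to each: Sigma:16, Orion:22, Vega:14, Gemma:4, Bravo:21, Nova:10 → nearest is Gemma
(4, 5) — d to each: Sigma:5, Orion:3, Vega:9, Gemma:19, Bravo:2, Nova:11 → nearest is Bravo
(-4, 4) — d to each: Sigma:10, Orion:10, Vega:16, Gemma:10, Bravo:9, Nova:2 → nearest is Nova
(1, -8) — d to each: Sigma:11, Orion:17, Vega:7, Gemma:11, Bravo:16, Nova:15 → nearest is Vega
3 of the 6 points have Nova as nearest.

3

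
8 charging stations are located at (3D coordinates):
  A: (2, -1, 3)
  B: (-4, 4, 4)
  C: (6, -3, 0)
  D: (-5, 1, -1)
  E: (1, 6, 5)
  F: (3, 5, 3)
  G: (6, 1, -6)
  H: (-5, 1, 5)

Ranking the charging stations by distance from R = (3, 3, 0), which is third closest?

Compare squared distances (the ordering matches that of the actual distances):
|RA|² = 1 + 16 + 9 = 26
|RB|² = 49 + 1 + 16 = 66
|RC|² = 9 + 36 + 0 = 45
|RD|² = 64 + 4 + 1 = 69
|RE|² = 4 + 9 + 25 = 38
|RF|² = 0 + 4 + 9 = 13
|RG|² = 9 + 4 + 36 = 49
|RH|² = 64 + 4 + 25 = 93
Sorted ascending: F, A, E, C, … — the third-nearest is E.

E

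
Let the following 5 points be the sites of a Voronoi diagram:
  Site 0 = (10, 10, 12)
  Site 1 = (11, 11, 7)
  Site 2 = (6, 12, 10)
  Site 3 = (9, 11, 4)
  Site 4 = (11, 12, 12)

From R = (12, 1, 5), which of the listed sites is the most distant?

Compare squared distances (the ordering matches that of the actual distances):
d²(R, Site 0) = 4 + 81 + 49 = 134
d²(R, Site 1) = 1 + 100 + 4 = 105
d²(R, Site 2) = 36 + 121 + 25 = 182
d²(R, Site 3) = 9 + 100 + 1 = 110
d²(R, Site 4) = 1 + 121 + 49 = 171
The largest is to Site 2.

Site 2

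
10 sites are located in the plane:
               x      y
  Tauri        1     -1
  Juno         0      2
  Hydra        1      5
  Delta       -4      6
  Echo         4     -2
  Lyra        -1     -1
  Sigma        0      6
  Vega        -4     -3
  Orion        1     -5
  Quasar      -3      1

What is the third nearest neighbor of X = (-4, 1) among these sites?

Compare squared distances (the ordering matches that of the actual distances):
d²(X, Tauri) = (-4−1)² + (1−(-1))² = 25 + 4 = 29
d²(X, Juno) = (-4−0)² + (1−2)² = 16 + 1 = 17
d²(X, Hydra) = (-4−1)² + (1−5)² = 25 + 16 = 41
d²(X, Delta) = (-4−(-4))² + (1−6)² = 0 + 25 = 25
d²(X, Echo) = (-4−4)² + (1−(-2))² = 64 + 9 = 73
d²(X, Lyra) = (-4−(-1))² + (1−(-1))² = 9 + 4 = 13
d²(X, Sigma) = (-4−0)² + (1−6)² = 16 + 25 = 41
d²(X, Vega) = (-4−(-4))² + (1−(-3))² = 0 + 16 = 16
d²(X, Orion) = (-4−1)² + (1−(-5))² = 25 + 36 = 61
d²(X, Quasar) = (-4−(-3))² + (1−1)² = 1 + 0 = 1
Sorted ascending: Quasar, Lyra, Vega, Juno, … — the third-nearest is Vega.

Vega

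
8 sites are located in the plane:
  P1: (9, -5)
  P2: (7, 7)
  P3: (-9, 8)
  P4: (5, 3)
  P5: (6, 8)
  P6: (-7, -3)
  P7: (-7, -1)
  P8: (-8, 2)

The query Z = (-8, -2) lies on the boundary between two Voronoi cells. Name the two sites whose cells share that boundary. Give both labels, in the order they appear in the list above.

P6 and P7

Squared distances from Z to each site:
|ZP1|² = 289 + 9 = 298
|ZP2|² = 225 + 81 = 306
|ZP3|² = 1 + 100 = 101
|ZP4|² = 169 + 25 = 194
|ZP5|² = 196 + 100 = 296
|ZP6|² = 1 + 1 = 2
|ZP7|² = 1 + 1 = 2
|ZP8|² = 0 + 16 = 16
Z is equidistant from P6 and P7 (both at squared distance 2), and every other site is strictly farther — so Z lies on the P6–P7 Voronoi edge.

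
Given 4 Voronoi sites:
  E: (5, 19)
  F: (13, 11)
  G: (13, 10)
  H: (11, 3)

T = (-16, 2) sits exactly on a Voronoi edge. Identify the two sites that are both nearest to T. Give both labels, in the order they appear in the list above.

Squared distances from T to each site:
|TE|² = (-16−5)² + (2−19)² = 441 + 289 = 730
|TF|² = (-16−13)² + (2−11)² = 841 + 81 = 922
|TG|² = (-16−13)² + (2−10)² = 841 + 64 = 905
|TH|² = (-16−11)² + (2−3)² = 729 + 1 = 730
T is equidistant from E and H (both at squared distance 730), and every other site is strictly farther — so T lies on the E–H Voronoi edge.

E and H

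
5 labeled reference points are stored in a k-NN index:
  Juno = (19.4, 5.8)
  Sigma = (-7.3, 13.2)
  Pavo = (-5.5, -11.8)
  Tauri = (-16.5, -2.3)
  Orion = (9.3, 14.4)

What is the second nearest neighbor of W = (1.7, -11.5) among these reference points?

Tauri

Squared Euclidean distances:
d²(W, Juno) = (1.7−19.4)² + (-11.5−5.8)² = 313.29 + 299.29 = 612.58
d²(W, Sigma) = (1.7−(-7.3))² + (-11.5−13.2)² = 81 + 610.09 = 691.09
d²(W, Pavo) = (1.7−(-5.5))² + (-11.5−(-11.8))² = 51.84 + 0.09 = 51.93
d²(W, Tauri) = (1.7−(-16.5))² + (-11.5−(-2.3))² = 331.24 + 84.64 = 415.88
d²(W, Orion) = (1.7−9.3)² + (-11.5−14.4)² = 57.76 + 670.81 = 728.57
Sorted ascending: Pavo, Tauri, Juno, … — the second-nearest is Tauri.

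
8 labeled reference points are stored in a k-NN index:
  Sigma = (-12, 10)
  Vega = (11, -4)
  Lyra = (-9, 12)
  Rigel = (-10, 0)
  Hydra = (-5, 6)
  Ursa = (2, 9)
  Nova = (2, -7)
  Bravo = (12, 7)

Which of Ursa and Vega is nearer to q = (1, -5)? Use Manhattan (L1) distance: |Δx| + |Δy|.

d(q, Ursa) = |1−2| + |-5−9| = 1 + 14 = 15
d(q, Vega) = |1−11| + |-5−(-4)| = 10 + 1 = 11
15 > 11, so Vega is closer.

Vega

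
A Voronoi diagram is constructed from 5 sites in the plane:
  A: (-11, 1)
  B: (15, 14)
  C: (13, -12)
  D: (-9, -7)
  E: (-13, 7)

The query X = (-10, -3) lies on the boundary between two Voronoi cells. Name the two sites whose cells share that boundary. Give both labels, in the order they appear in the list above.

A and D

Squared distances from X to each site:
|XA|² = 1 + 16 = 17
|XB|² = 625 + 289 = 914
|XC|² = 529 + 81 = 610
|XD|² = 1 + 16 = 17
|XE|² = 9 + 100 = 109
X is equidistant from A and D (both at squared distance 17), and every other site is strictly farther — so X lies on the A–D Voronoi edge.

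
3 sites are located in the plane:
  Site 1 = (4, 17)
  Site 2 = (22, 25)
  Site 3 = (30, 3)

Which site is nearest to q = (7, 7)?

Since √ is increasing, it suffices to compare squared distances:
d²(q, Site 1) = 9 + 100 = 109
d²(q, Site 2) = 225 + 324 = 549
d²(q, Site 3) = 529 + 16 = 545
Minimum is at Site 1.

Site 1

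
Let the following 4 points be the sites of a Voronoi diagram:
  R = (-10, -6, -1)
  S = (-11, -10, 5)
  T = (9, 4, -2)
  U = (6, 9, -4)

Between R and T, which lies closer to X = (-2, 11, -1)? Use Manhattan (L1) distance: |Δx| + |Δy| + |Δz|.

d(X,R) = |-2−(-10)| + |11−(-6)| + |-1−(-1)| = 8 + 17 + 0 = 25
d(X,T) = |-2−9| + |11−4| + |-1−(-2)| = 11 + 7 + 1 = 19
25 > 19, so T is closer.

T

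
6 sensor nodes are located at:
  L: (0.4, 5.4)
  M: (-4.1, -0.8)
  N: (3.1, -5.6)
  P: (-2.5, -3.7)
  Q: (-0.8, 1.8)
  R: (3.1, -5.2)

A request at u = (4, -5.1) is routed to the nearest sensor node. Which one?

Squared Euclidean distances:
|uL|² = 12.96 + 110.25 = 123.21
|uM|² = 65.61 + 18.49 = 84.1
|uN|² = 0.81 + 0.25 = 1.06
|uP|² = 42.25 + 1.96 = 44.21
|uQ|² = 23.04 + 47.61 = 70.65
|uR|² = 0.81 + 0.01 = 0.82
Minimum is at R.

R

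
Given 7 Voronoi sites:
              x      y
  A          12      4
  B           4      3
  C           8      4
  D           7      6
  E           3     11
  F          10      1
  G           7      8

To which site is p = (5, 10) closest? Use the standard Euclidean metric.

Compare squared distances (the ordering matches that of the actual distances):
|pA|² = (5−12)² + (10−4)² = 49 + 36 = 85
|pB|² = (5−4)² + (10−3)² = 1 + 49 = 50
|pC|² = (5−8)² + (10−4)² = 9 + 36 = 45
|pD|² = (5−7)² + (10−6)² = 4 + 16 = 20
|pE|² = (5−3)² + (10−11)² = 4 + 1 = 5
|pF|² = (5−10)² + (10−1)² = 25 + 81 = 106
|pG|² = (5−7)² + (10−8)² = 4 + 4 = 8
E is nearest.

E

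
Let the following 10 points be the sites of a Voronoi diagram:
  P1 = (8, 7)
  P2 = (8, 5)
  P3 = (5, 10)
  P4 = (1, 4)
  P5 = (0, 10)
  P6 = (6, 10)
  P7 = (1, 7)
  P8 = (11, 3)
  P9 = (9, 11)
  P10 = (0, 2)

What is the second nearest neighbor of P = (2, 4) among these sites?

Squared Euclidean distances:
|PP1|² = (2−8)² + (4−7)² = 36 + 9 = 45
|PP2|² = (2−8)² + (4−5)² = 36 + 1 = 37
|PP3|² = (2−5)² + (4−10)² = 9 + 36 = 45
|PP4|² = (2−1)² + (4−4)² = 1 + 0 = 1
|PP5|² = (2−0)² + (4−10)² = 4 + 36 = 40
|PP6|² = (2−6)² + (4−10)² = 16 + 36 = 52
|PP7|² = (2−1)² + (4−7)² = 1 + 9 = 10
|PP8|² = (2−11)² + (4−3)² = 81 + 1 = 82
|PP9|² = (2−9)² + (4−11)² = 49 + 49 = 98
d²(P, P10) = (2−0)² + (4−2)² = 4 + 4 = 8
Sorted ascending: P4, P10, P7, … — the second-nearest is P10.

P10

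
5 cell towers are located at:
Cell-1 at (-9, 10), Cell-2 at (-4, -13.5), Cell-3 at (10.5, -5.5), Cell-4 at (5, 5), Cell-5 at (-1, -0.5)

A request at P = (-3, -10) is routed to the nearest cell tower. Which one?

Cell-2

Since √ is increasing, it suffices to compare squared distances:
d²(P, Cell-1) = (-3−(-9))² + (-10−10)² = 36 + 400 = 436
d²(P, Cell-2) = (-3−(-4))² + (-10−(-13.5))² = 1 + 12.25 = 13.25
d²(P, Cell-3) = (-3−10.5)² + (-10−(-5.5))² = 182.25 + 20.25 = 202.5
d²(P, Cell-4) = (-3−5)² + (-10−5)² = 64 + 225 = 289
d²(P, Cell-5) = (-3−(-1))² + (-10−(-0.5))² = 4 + 90.25 = 94.25
Minimum is at Cell-2.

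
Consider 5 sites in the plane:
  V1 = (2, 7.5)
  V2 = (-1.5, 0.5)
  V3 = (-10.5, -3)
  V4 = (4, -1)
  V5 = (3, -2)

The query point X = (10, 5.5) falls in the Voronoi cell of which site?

V1

Compare squared distances (the ordering matches that of the actual distances):
|XV1|² = 64 + 4 = 68
|XV2|² = 132.25 + 25 = 157.25
|XV3|² = 420.25 + 72.25 = 492.5
|XV4|² = 36 + 42.25 = 78.25
|XV5|² = 49 + 56.25 = 105.25
Minimum is at V1.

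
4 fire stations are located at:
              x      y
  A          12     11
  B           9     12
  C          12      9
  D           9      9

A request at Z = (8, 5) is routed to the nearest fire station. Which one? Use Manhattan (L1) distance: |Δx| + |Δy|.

D

d(Z,A) = |8−12| + |5−11| = 4 + 6 = 10
d(Z,B) = |8−9| + |5−12| = 1 + 7 = 8
d(Z,C) = |8−12| + |5−9| = 4 + 4 = 8
d(Z,D) = |8−9| + |5−9| = 1 + 4 = 5
The smallest is to D, so Z lies in the Voronoi region of D.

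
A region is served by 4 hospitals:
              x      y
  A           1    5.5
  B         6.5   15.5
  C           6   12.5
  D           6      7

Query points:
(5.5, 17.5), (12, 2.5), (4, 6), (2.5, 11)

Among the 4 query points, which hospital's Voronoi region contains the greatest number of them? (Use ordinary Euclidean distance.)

(5.5, 17.5) — d² to each: A:164.25, B:5, C:25.25, D:110.5 → nearest is B
(12, 2.5) — d² to each: A:130, B:199.25, C:136, D:56.25 → nearest is D
(4, 6) — d² to each: A:9.25, B:96.5, C:46.25, D:5 → nearest is D
(2.5, 11) — d² to each: A:32.5, B:36.25, C:14.5, D:28.25 → nearest is C
Tally — B:1, C:1, D:2. D captures the most (2).

D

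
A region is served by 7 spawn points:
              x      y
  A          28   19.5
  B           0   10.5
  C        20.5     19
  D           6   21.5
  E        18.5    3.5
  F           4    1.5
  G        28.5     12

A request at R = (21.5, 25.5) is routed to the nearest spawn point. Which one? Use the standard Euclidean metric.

Compare squared distances (the ordering matches that of the actual distances):
|RA|² = 42.25 + 36 = 78.25
|RB|² = 462.25 + 225 = 687.25
|RC|² = 1 + 42.25 = 43.25
|RD|² = 240.25 + 16 = 256.25
|RE|² = 9 + 484 = 493
|RF|² = 306.25 + 576 = 882.25
|RG|² = 49 + 182.25 = 231.25
Minimum is at C.

C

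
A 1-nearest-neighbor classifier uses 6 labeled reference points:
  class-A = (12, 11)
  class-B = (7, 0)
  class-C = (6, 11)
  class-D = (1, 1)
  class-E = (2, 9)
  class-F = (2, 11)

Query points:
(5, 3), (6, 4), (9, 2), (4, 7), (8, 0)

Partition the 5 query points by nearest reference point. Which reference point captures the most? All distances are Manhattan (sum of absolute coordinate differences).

class-B

(5, 3) — d to each: class-A:15, class-B:5, class-C:9, class-D:6, class-E:9, class-F:11 → nearest is class-B
(6, 4) — d to each: class-A:13, class-B:5, class-C:7, class-D:8, class-E:9, class-F:11 → nearest is class-B
(9, 2) — d to each: class-A:12, class-B:4, class-C:12, class-D:9, class-E:14, class-F:16 → nearest is class-B
(4, 7) — d to each: class-A:12, class-B:10, class-C:6, class-D:9, class-E:4, class-F:6 → nearest is class-E
(8, 0) — d to each: class-A:15, class-B:1, class-C:13, class-D:8, class-E:15, class-F:17 → nearest is class-B
Tally — class-B:4, class-E:1. class-B captures the most (4).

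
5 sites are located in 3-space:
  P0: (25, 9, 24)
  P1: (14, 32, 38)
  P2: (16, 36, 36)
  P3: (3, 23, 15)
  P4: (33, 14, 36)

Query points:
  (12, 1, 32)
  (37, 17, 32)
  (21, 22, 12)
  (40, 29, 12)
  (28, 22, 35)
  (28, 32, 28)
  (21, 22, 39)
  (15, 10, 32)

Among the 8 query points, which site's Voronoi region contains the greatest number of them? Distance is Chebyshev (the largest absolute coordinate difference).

(12, 1, 32) — d to each: P0:13, P1:31, P2:35, P3:22, P4:21 → nearest is P0
(37, 17, 32) — d to each: P0:12, P1:23, P2:21, P3:34, P4:4 → nearest is P4
(21, 22, 12) — d to each: P0:13, P1:26, P2:24, P3:18, P4:24 → nearest is P0
(40, 29, 12) — d to each: P0:20, P1:26, P2:24, P3:37, P4:24 → nearest is P0
(28, 22, 35) — d to each: P0:13, P1:14, P2:14, P3:25, P4:8 → nearest is P4
(28, 32, 28) — d to each: P0:23, P1:14, P2:12, P3:25, P4:18 → nearest is P2
(21, 22, 39) — d to each: P0:15, P1:10, P2:14, P3:24, P4:12 → nearest is P1
(15, 10, 32) — d to each: P0:10, P1:22, P2:26, P3:17, P4:18 → nearest is P0
Tally — P0:4, P1:1, P2:1, P4:2. P0 captures the most (4).

P0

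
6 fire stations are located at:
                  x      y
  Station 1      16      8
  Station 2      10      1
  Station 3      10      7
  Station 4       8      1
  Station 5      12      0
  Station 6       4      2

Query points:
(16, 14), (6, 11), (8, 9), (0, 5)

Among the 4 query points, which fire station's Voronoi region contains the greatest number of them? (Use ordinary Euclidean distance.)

(16, 14) — d² to each: Station 1:36, Station 2:205, Station 3:85, Station 4:233, Station 5:212, Station 6:288 → nearest is Station 1
(6, 11) — d² to each: Station 1:109, Station 2:116, Station 3:32, Station 4:104, Station 5:157, Station 6:85 → nearest is Station 3
(8, 9) — d² to each: Station 1:65, Station 2:68, Station 3:8, Station 4:64, Station 5:97, Station 6:65 → nearest is Station 3
(0, 5) — d² to each: Station 1:265, Station 2:116, Station 3:104, Station 4:80, Station 5:169, Station 6:25 → nearest is Station 6
Tally — Station 1:1, Station 3:2, Station 6:1. Station 3 captures the most (2).

Station 3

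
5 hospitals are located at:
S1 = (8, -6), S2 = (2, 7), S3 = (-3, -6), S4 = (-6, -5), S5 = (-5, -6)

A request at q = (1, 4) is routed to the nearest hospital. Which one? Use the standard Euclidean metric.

Squared Euclidean distances:
|qS1|² = (1−8)² + (4−(-6))² = 49 + 100 = 149
|qS2|² = (1−2)² + (4−7)² = 1 + 9 = 10
|qS3|² = (1−(-3))² + (4−(-6))² = 16 + 100 = 116
|qS4|² = (1−(-6))² + (4−(-5))² = 49 + 81 = 130
|qS5|² = (1−(-5))² + (4−(-6))² = 36 + 100 = 136
The smallest is to S2, so q lies in the Voronoi region of S2.

S2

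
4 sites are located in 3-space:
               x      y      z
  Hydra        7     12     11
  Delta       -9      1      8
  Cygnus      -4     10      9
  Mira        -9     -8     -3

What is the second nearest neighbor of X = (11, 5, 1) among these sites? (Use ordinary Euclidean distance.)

Since √ is increasing, it suffices to compare squared distances:
d²(X, Hydra) = 16 + 49 + 100 = 165
d²(X, Delta) = 400 + 16 + 49 = 465
d²(X, Cygnus) = 225 + 25 + 64 = 314
d²(X, Mira) = 400 + 169 + 16 = 585
Sorted ascending: Hydra, Cygnus, Delta, … — the second-nearest is Cygnus.

Cygnus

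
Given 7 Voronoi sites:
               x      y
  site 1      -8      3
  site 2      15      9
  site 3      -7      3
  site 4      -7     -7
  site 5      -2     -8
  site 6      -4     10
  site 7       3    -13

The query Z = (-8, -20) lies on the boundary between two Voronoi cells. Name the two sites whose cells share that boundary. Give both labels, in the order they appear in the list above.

Squared distances from Z to each site:
d²(Z, site 1) = 0 + 529 = 529
d²(Z, site 2) = 529 + 841 = 1370
d²(Z, site 3) = 1 + 529 = 530
d²(Z, site 4) = 1 + 169 = 170
d²(Z, site 5) = 36 + 144 = 180
d²(Z, site 6) = 16 + 900 = 916
d²(Z, site 7) = 121 + 49 = 170
Z is equidistant from site 4 and site 7 (both at squared distance 170), and every other site is strictly farther — so Z lies on the site 4–site 7 Voronoi edge.

site 4 and site 7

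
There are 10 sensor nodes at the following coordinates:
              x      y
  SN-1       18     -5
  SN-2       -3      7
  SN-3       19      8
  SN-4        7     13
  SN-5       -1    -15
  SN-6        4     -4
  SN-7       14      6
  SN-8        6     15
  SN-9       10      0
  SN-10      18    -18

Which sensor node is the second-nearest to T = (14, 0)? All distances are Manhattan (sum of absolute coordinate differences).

SN-7

d(T, SN-1) = |14−18| + |0−(-5)| = 4 + 5 = 9
d(T, SN-2) = |14−(-3)| + |0−7| = 17 + 7 = 24
d(T, SN-3) = |14−19| + |0−8| = 5 + 8 = 13
d(T, SN-4) = |14−7| + |0−13| = 7 + 13 = 20
d(T, SN-5) = |14−(-1)| + |0−(-15)| = 15 + 15 = 30
d(T, SN-6) = |14−4| + |0−(-4)| = 10 + 4 = 14
d(T, SN-7) = |14−14| + |0−6| = 0 + 6 = 6
d(T, SN-8) = |14−6| + |0−15| = 8 + 15 = 23
d(T, SN-9) = |14−10| + |0−0| = 4 + 0 = 4
d(T, SN-10) = |14−18| + |0−(-18)| = 4 + 18 = 22
Sorted ascending: SN-9, SN-7, SN-1, … — the second-nearest is SN-7.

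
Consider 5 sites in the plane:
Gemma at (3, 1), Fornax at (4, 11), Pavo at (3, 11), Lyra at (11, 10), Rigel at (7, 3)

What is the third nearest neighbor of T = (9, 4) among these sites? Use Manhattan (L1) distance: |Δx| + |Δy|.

d(T, Gemma) = |9−3| + |4−1| = 6 + 3 = 9
d(T, Fornax) = |9−4| + |4−11| = 5 + 7 = 12
d(T, Pavo) = |9−3| + |4−11| = 6 + 7 = 13
d(T, Lyra) = |9−11| + |4−10| = 2 + 6 = 8
d(T, Rigel) = |9−7| + |4−3| = 2 + 1 = 3
Sorted ascending: Rigel, Lyra, Gemma, Fornax, … — the third-nearest is Gemma.

Gemma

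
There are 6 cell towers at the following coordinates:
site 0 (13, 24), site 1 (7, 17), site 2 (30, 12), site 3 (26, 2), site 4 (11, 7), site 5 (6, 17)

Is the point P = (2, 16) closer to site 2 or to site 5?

site 5

Compare squared distances:
d²(P, site 2) = (2−30)² + (16−12)² = 784 + 16 = 800
d²(P, site 5) = (2−6)² + (16−17)² = 16 + 1 = 17
800 > 17, so site 5 is closer.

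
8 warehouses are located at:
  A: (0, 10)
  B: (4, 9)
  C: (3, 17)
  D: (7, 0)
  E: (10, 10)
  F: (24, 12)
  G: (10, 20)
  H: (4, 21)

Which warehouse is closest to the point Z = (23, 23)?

Since √ is increasing, it suffices to compare squared distances:
|ZA|² = 529 + 169 = 698
|ZB|² = 361 + 196 = 557
|ZC|² = 400 + 36 = 436
|ZD|² = 256 + 529 = 785
|ZE|² = 169 + 169 = 338
|ZF|² = 1 + 121 = 122
|ZG|² = 169 + 9 = 178
|ZH|² = 361 + 4 = 365
Minimum is at F.

F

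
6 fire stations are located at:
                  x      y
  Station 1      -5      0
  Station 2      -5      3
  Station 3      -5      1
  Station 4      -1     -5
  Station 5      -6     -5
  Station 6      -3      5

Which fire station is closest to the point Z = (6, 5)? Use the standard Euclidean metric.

Compare squared distances (the ordering matches that of the actual distances):
d²(Z, Station 1) = (6−(-5))² + (5−0)² = 121 + 25 = 146
d²(Z, Station 2) = (6−(-5))² + (5−3)² = 121 + 4 = 125
d²(Z, Station 3) = (6−(-5))² + (5−1)² = 121 + 16 = 137
d²(Z, Station 4) = (6−(-1))² + (5−(-5))² = 49 + 100 = 149
d²(Z, Station 5) = (6−(-6))² + (5−(-5))² = 144 + 100 = 244
d²(Z, Station 6) = (6−(-3))² + (5−5)² = 81 + 0 = 81
Minimum is at Station 6.

Station 6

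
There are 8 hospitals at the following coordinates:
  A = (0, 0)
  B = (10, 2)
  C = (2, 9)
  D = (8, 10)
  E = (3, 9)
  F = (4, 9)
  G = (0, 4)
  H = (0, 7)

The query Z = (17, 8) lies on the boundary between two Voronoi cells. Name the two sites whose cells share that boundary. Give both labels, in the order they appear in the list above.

Squared distances from Z to each site:
|ZA|² = 289 + 64 = 353
|ZB|² = 49 + 36 = 85
|ZC|² = 225 + 1 = 226
|ZD|² = 81 + 4 = 85
|ZE|² = 196 + 1 = 197
|ZF|² = 169 + 1 = 170
|ZG|² = 289 + 16 = 305
|ZH|² = 289 + 1 = 290
Z is equidistant from B and D (both at squared distance 85), and every other site is strictly farther — so Z lies on the B–D Voronoi edge.

B and D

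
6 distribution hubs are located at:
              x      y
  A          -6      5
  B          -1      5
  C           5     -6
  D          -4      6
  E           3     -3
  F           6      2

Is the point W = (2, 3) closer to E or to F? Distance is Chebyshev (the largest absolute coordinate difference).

d(W,E) = max(1, 6) = 6
d(W,F) = max(4, 1) = 4
6 > 4, so F is closer.

F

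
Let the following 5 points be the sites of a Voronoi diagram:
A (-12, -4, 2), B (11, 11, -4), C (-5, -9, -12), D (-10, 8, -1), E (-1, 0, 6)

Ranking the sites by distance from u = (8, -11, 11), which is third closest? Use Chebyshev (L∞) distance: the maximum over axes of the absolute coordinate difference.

d(u,A) = max(20, 7, 9) = 20
d(u,B) = max(3, 22, 15) = 22
d(u,C) = max(13, 2, 23) = 23
d(u,D) = max(18, 19, 12) = 19
d(u,E) = max(9, 11, 5) = 11
Sorted ascending: E, D, A, B, … — the third-nearest is A.

A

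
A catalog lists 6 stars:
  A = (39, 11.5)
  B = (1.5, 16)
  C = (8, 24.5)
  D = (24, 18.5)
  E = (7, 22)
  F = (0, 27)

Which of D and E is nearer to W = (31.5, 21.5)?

D

Compare squared distances:
|WD|² = (31.5−24)² + (21.5−18.5)² = 56.25 + 9 = 65.25
|WE|² = (31.5−7)² + (21.5−22)² = 600.25 + 0.25 = 600.5
65.25 < 600.5, so D is closer.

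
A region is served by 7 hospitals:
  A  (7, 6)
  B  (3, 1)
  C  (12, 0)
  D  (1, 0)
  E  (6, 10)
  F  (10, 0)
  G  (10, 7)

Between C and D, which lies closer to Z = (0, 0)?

D

Compare squared distances:
|ZC|² = (0−12)² + (0−0)² = 144 + 0 = 144
|ZD|² = (0−1)² + (0−0)² = 1 + 0 = 1
144 > 1, so D is closer.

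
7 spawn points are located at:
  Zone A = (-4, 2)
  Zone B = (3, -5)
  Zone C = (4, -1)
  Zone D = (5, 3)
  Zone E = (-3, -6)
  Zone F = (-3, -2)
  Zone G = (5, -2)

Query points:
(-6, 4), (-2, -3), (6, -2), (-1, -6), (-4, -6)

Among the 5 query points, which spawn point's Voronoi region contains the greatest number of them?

(-6, 4) — d² to each: Zone A:8, Zone B:162, Zone C:125, Zone D:122, Zone E:109, Zone F:45, Zone G:157 → nearest is Zone A
(-2, -3) — d² to each: Zone A:29, Zone B:29, Zone C:40, Zone D:85, Zone E:10, Zone F:2, Zone G:50 → nearest is Zone F
(6, -2) — d² to each: Zone A:116, Zone B:18, Zone C:5, Zone D:26, Zone E:97, Zone F:81, Zone G:1 → nearest is Zone G
(-1, -6) — d² to each: Zone A:73, Zone B:17, Zone C:50, Zone D:117, Zone E:4, Zone F:20, Zone G:52 → nearest is Zone E
(-4, -6) — d² to each: Zone A:64, Zone B:50, Zone C:89, Zone D:162, Zone E:1, Zone F:17, Zone G:97 → nearest is Zone E
Tally — Zone A:1, Zone E:2, Zone F:1, Zone G:1. Zone E captures the most (2).

Zone E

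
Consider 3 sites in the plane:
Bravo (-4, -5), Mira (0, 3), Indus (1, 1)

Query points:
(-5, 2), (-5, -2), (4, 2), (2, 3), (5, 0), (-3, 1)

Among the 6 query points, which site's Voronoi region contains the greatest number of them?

(-5, 2) — d² to each: Bravo:50, Mira:26, Indus:37 → nearest is Mira
(-5, -2) — d² to each: Bravo:10, Mira:50, Indus:45 → nearest is Bravo
(4, 2) — d² to each: Bravo:113, Mira:17, Indus:10 → nearest is Indus
(2, 3) — d² to each: Bravo:100, Mira:4, Indus:5 → nearest is Mira
(5, 0) — d² to each: Bravo:106, Mira:34, Indus:17 → nearest is Indus
(-3, 1) — d² to each: Bravo:37, Mira:13, Indus:16 → nearest is Mira
Tally — Bravo:1, Mira:3, Indus:2. Mira captures the most (3).

Mira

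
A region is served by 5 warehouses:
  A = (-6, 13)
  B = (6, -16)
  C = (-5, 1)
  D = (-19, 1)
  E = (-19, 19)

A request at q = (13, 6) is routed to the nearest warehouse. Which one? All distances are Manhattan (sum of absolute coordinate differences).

d(q,A) = |13−(-6)| + |6−13| = 19 + 7 = 26
d(q,B) = |13−6| + |6−(-16)| = 7 + 22 = 29
d(q,C) = |13−(-5)| + |6−1| = 18 + 5 = 23
d(q,D) = |13−(-19)| + |6−1| = 32 + 5 = 37
d(q,E) = |13−(-19)| + |6−19| = 32 + 13 = 45
C is nearest.

C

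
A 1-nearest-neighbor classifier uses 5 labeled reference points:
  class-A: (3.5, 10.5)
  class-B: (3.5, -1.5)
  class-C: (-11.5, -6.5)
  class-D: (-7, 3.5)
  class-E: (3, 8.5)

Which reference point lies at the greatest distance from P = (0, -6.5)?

Squared Euclidean distances:
d²(P, class-A) = (0−3.5)² + (-6.5−10.5)² = 12.25 + 289 = 301.25
d²(P, class-B) = (0−3.5)² + (-6.5−(-1.5))² = 12.25 + 25 = 37.25
d²(P, class-C) = (0−(-11.5))² + (-6.5−(-6.5))² = 132.25 + 0 = 132.25
d²(P, class-D) = (0−(-7))² + (-6.5−3.5)² = 49 + 100 = 149
d²(P, class-E) = (0−3)² + (-6.5−8.5)² = 9 + 225 = 234
The largest is to class-A.

class-A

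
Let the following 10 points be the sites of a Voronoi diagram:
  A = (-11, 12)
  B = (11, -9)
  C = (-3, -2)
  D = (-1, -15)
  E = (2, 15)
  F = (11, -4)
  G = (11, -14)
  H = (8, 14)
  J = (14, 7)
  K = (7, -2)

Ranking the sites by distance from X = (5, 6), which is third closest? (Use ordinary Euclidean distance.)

Since √ is increasing, it suffices to compare squared distances:
|XA|² = 256 + 36 = 292
|XB|² = 36 + 225 = 261
|XC|² = 64 + 64 = 128
|XD|² = 36 + 441 = 477
|XE|² = 9 + 81 = 90
|XF|² = 36 + 100 = 136
|XG|² = 36 + 400 = 436
|XH|² = 9 + 64 = 73
|XJ|² = 81 + 1 = 82
|XK|² = 4 + 64 = 68
Sorted ascending: K, H, J, E, … — the third-nearest is J.

J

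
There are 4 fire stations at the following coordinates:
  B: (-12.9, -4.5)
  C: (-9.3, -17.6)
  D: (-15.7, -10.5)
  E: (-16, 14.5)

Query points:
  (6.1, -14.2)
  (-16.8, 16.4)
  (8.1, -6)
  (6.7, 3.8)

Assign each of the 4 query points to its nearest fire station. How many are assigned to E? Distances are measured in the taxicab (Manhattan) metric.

1

(6.1, -14.2) — d to each: B:28.7, C:18.8, D:25.5, E:50.8 → nearest is C
(-16.8, 16.4) — d to each: B:24.8, C:41.5, D:28, E:2.7 → nearest is E
(8.1, -6) — d to each: B:22.5, C:29, D:28.3, E:44.6 → nearest is B
(6.7, 3.8) — d to each: B:27.9, C:37.4, D:36.7, E:33.4 → nearest is B
1 of the 4 points has E as nearest.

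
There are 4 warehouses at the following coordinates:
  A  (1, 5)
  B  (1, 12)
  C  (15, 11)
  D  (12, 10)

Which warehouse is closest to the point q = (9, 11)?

D

Compare squared distances (the ordering matches that of the actual distances):
|qA|² = (9−1)² + (11−5)² = 64 + 36 = 100
|qB|² = (9−1)² + (11−12)² = 64 + 1 = 65
|qC|² = (9−15)² + (11−11)² = 36 + 0 = 36
|qD|² = (9−12)² + (11−10)² = 9 + 1 = 10
The smallest is to D, so q lies in the Voronoi region of D.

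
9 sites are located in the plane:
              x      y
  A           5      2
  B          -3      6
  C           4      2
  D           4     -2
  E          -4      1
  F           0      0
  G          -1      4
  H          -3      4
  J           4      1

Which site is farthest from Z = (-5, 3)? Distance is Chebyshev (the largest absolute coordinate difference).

A

d(Z,A) = max(10, 1) = 10
d(Z,B) = max(2, 3) = 3
d(Z,C) = max(9, 1) = 9
d(Z,D) = max(9, 5) = 9
d(Z,E) = max(1, 2) = 2
d(Z,F) = max(5, 3) = 5
d(Z,G) = max(4, 1) = 4
d(Z,H) = max(2, 1) = 2
d(Z,J) = max(9, 2) = 9
The largest is to A.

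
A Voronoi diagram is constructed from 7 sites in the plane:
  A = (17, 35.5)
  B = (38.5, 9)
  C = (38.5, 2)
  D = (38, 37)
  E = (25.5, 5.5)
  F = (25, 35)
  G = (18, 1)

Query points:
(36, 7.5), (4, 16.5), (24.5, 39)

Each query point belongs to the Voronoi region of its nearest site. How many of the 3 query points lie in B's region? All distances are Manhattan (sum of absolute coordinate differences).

1

(36, 7.5) — d to each: A:47, B:4, C:8, D:31.5, E:12.5, F:38.5, G:24.5 → nearest is B
(4, 16.5) — d to each: A:32, B:42, C:49, D:54.5, E:32.5, F:39.5, G:29.5 → nearest is G
(24.5, 39) — d to each: A:11, B:44, C:51, D:15.5, E:34.5, F:4.5, G:44.5 → nearest is F
1 of the 3 points has B as nearest.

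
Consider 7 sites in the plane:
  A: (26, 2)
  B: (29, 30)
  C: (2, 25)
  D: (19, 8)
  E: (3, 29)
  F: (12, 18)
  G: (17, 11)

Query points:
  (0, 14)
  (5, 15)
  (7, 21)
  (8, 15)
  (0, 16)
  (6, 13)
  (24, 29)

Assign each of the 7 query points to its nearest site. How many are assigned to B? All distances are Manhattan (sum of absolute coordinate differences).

(0, 14) — d to each: A:38, B:45, C:13, D:25, E:18, F:16, G:20 → nearest is C
(5, 15) — d to each: A:34, B:39, C:13, D:21, E:16, F:10, G:16 → nearest is F
(7, 21) — d to each: A:38, B:31, C:9, D:25, E:12, F:8, G:20 → nearest is F
(8, 15) — d to each: A:31, B:36, C:16, D:18, E:19, F:7, G:13 → nearest is F
(0, 16) — d to each: A:40, B:43, C:11, D:27, E:16, F:14, G:22 → nearest is C
(6, 13) — d to each: A:31, B:40, C:16, D:18, E:19, F:11, G:13 → nearest is F
(24, 29) — d to each: A:29, B:6, C:26, D:26, E:21, F:23, G:25 → nearest is B
1 of the 7 points has B as nearest.

1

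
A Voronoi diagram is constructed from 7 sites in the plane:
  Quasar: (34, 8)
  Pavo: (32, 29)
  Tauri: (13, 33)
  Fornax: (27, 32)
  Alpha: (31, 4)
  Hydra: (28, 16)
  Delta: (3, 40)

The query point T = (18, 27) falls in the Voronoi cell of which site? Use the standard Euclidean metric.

Squared Euclidean distances:
d²(T, Quasar) = (18−34)² + (27−8)² = 256 + 361 = 617
d²(T, Pavo) = (18−32)² + (27−29)² = 196 + 4 = 200
d²(T, Tauri) = (18−13)² + (27−33)² = 25 + 36 = 61
d²(T, Fornax) = (18−27)² + (27−32)² = 81 + 25 = 106
d²(T, Alpha) = (18−31)² + (27−4)² = 169 + 529 = 698
d²(T, Hydra) = (18−28)² + (27−16)² = 100 + 121 = 221
d²(T, Delta) = (18−3)² + (27−40)² = 225 + 169 = 394
Tauri is nearest.

Tauri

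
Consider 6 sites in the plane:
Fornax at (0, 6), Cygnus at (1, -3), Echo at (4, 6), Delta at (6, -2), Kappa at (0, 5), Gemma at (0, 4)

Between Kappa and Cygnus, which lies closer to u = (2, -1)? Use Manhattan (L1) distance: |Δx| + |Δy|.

d(u, Kappa) = |2−0| + |-1−5| = 2 + 6 = 8
d(u, Cygnus) = |2−1| + |-1−(-3)| = 1 + 2 = 3
8 > 3, so Cygnus is closer.

Cygnus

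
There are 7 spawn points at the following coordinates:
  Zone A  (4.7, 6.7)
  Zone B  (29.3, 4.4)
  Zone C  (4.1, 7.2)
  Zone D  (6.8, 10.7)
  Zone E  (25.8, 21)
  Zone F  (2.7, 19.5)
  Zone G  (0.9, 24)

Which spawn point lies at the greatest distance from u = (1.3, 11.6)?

Zone B

Since √ is increasing, it suffices to compare squared distances:
d²(u, Zone A) = (1.3−4.7)² + (11.6−6.7)² = 11.56 + 24.01 = 35.57
d²(u, Zone B) = (1.3−29.3)² + (11.6−4.4)² = 784 + 51.84 = 835.84
d²(u, Zone C) = (1.3−4.1)² + (11.6−7.2)² = 7.84 + 19.36 = 27.2
d²(u, Zone D) = (1.3−6.8)² + (11.6−10.7)² = 30.25 + 0.81 = 31.06
d²(u, Zone E) = (1.3−25.8)² + (11.6−21)² = 600.25 + 88.36 = 688.61
d²(u, Zone F) = (1.3−2.7)² + (11.6−19.5)² = 1.96 + 62.41 = 64.37
d²(u, Zone G) = (1.3−0.9)² + (11.6−24)² = 0.16 + 153.76 = 153.92
The largest is to Zone B.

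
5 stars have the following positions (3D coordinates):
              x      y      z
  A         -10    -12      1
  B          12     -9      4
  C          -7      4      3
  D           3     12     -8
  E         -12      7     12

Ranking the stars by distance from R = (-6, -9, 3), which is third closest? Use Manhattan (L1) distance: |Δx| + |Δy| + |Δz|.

B

d(R,A) = |-6−(-10)| + |-9−(-12)| + |3−1| = 4 + 3 + 2 = 9
d(R,B) = |-6−12| + |-9−(-9)| + |3−4| = 18 + 0 + 1 = 19
d(R,C) = |-6−(-7)| + |-9−4| + |3−3| = 1 + 13 + 0 = 14
d(R,D) = |-6−3| + |-9−12| + |3−(-8)| = 9 + 21 + 11 = 41
d(R,E) = |-6−(-12)| + |-9−7| + |3−12| = 6 + 16 + 9 = 31
Sorted ascending: A, C, B, E, … — the third-nearest is B.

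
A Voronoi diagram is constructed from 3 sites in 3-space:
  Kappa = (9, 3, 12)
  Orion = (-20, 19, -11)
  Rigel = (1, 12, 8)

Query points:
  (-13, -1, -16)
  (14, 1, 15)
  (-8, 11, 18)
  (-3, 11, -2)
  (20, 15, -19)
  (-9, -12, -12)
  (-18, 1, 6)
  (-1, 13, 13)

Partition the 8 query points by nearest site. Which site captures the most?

Rigel

(-13, -1, -16) — d² to each: Kappa:1284, Orion:474, Rigel:941 → nearest is Orion
(14, 1, 15) — d² to each: Kappa:38, Orion:2156, Rigel:339 → nearest is Kappa
(-8, 11, 18) — d² to each: Kappa:389, Orion:1049, Rigel:182 → nearest is Rigel
(-3, 11, -2) — d² to each: Kappa:404, Orion:434, Rigel:117 → nearest is Rigel
(20, 15, -19) — d² to each: Kappa:1226, Orion:1680, Rigel:1099 → nearest is Rigel
(-9, -12, -12) — d² to each: Kappa:1125, Orion:1083, Rigel:1076 → nearest is Rigel
(-18, 1, 6) — d² to each: Kappa:769, Orion:617, Rigel:486 → nearest is Rigel
(-1, 13, 13) — d² to each: Kappa:201, Orion:973, Rigel:30 → nearest is Rigel
Tally — Kappa:1, Orion:1, Rigel:6. Rigel captures the most (6).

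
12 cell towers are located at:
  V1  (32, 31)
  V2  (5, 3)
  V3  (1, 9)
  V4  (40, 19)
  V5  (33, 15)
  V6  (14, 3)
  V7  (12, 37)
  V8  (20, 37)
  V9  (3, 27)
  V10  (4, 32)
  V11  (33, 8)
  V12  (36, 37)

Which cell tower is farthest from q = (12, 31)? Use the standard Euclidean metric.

Squared Euclidean distances:
|qV1|² = 400 + 0 = 400
|qV2|² = 49 + 784 = 833
|qV3|² = 121 + 484 = 605
|qV4|² = 784 + 144 = 928
|qV5|² = 441 + 256 = 697
|qV6|² = 4 + 784 = 788
|qV7|² = 0 + 36 = 36
|qV8|² = 64 + 36 = 100
|qV9|² = 81 + 16 = 97
d²(q, V10) = 64 + 1 = 65
d²(q, V11) = 441 + 529 = 970
d²(q, V12) = 576 + 36 = 612
The largest is to V11.

V11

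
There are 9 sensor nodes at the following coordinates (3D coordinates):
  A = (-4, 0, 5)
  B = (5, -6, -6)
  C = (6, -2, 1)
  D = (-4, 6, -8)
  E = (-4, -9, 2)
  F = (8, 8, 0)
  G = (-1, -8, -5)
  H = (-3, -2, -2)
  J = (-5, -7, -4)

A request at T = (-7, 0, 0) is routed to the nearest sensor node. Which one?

H

Since √ is increasing, it suffices to compare squared distances:
|TA|² = (-7−(-4))² + (0−0)² + (0−5)² = 9 + 0 + 25 = 34
|TB|² = (-7−5)² + (0−(-6))² + (0−(-6))² = 144 + 36 + 36 = 216
|TC|² = (-7−6)² + (0−(-2))² + (0−1)² = 169 + 4 + 1 = 174
|TD|² = (-7−(-4))² + (0−6)² + (0−(-8))² = 9 + 36 + 64 = 109
|TE|² = (-7−(-4))² + (0−(-9))² + (0−2)² = 9 + 81 + 4 = 94
|TF|² = (-7−8)² + (0−8)² + (0−0)² = 225 + 64 + 0 = 289
|TG|² = (-7−(-1))² + (0−(-8))² + (0−(-5))² = 36 + 64 + 25 = 125
|TH|² = (-7−(-3))² + (0−(-2))² + (0−(-2))² = 16 + 4 + 4 = 24
|TJ|² = (-7−(-5))² + (0−(-7))² + (0−(-4))² = 4 + 49 + 16 = 69
H is nearest.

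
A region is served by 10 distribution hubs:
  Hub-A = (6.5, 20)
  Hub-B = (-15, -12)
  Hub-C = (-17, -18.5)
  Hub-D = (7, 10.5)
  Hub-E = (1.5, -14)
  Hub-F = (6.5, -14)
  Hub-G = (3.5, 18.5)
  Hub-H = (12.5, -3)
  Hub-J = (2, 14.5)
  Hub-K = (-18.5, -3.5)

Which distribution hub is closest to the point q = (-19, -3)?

Compare squared distances (the ordering matches that of the actual distances):
d²(q, Hub-A) = 650.25 + 529 = 1179.25
d²(q, Hub-B) = 16 + 81 = 97
d²(q, Hub-C) = 4 + 240.25 = 244.25
d²(q, Hub-D) = 676 + 182.25 = 858.25
d²(q, Hub-E) = 420.25 + 121 = 541.25
d²(q, Hub-F) = 650.25 + 121 = 771.25
d²(q, Hub-G) = 506.25 + 462.25 = 968.5
d²(q, Hub-H) = 992.25 + 0 = 992.25
d²(q, Hub-J) = 441 + 306.25 = 747.25
d²(q, Hub-K) = 0.25 + 0.25 = 0.5
Minimum is at Hub-K.

Hub-K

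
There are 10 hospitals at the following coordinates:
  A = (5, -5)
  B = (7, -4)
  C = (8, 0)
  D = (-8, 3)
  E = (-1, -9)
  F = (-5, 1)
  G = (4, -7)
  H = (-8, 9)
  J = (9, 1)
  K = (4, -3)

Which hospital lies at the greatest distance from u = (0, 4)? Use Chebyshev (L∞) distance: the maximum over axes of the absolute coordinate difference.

E

d(u,A) = max(5, 9) = 9
d(u,B) = max(7, 8) = 8
d(u,C) = max(8, 4) = 8
d(u,D) = max(8, 1) = 8
d(u,E) = max(1, 13) = 13
d(u,F) = max(5, 3) = 5
d(u,G) = max(4, 11) = 11
d(u,H) = max(8, 5) = 8
d(u,J) = max(9, 3) = 9
d(u,K) = max(4, 7) = 7
The largest is to E.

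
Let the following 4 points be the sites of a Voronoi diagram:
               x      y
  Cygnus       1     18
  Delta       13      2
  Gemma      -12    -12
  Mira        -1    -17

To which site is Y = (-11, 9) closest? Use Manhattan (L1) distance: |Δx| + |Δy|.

d(Y, Cygnus) = 12 + 9 = 21
d(Y, Delta) = 24 + 7 = 31
d(Y, Gemma) = 1 + 21 = 22
d(Y, Mira) = 10 + 26 = 36
Minimum is at Cygnus.

Cygnus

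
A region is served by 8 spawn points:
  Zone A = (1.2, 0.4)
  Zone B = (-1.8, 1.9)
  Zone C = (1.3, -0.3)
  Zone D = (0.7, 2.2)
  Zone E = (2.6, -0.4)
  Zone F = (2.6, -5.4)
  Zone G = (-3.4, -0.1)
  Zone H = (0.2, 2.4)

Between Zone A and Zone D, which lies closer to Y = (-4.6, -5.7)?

Compare squared distances:
d²(Y, Zone A) = (-4.6−1.2)² + (-5.7−0.4)² = 33.64 + 37.21 = 70.85
d²(Y, Zone D) = (-4.6−0.7)² + (-5.7−2.2)² = 28.09 + 62.41 = 90.5
70.85 < 90.5, so Zone A is closer.

Zone A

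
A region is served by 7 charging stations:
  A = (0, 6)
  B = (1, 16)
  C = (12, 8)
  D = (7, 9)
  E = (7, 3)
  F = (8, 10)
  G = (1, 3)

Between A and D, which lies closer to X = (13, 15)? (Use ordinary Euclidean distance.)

D

Compare squared distances:
|XA|² = (13−0)² + (15−6)² = 169 + 81 = 250
|XD|² = (13−7)² + (15−9)² = 36 + 36 = 72
250 > 72, so D is closer.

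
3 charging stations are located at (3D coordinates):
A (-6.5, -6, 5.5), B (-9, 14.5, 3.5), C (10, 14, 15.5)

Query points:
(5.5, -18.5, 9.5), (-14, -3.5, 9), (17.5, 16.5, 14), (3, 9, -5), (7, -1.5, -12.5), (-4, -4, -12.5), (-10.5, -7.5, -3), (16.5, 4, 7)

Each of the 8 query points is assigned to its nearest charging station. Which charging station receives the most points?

A

(5.5, -18.5, 9.5) — d² to each: A:316.25, B:1335.25, C:1112.5 → nearest is A
(-14, -3.5, 9) — d² to each: A:74.75, B:379.25, C:924.5 → nearest is A
(17.5, 16.5, 14) — d² to each: A:1154.5, B:816.5, C:64.75 → nearest is C
(3, 9, -5) — d² to each: A:425.5, B:246.5, C:494.25 → nearest is B
(7, -1.5, -12.5) — d² to each: A:526.5, B:768, C:1033.25 → nearest is A
(-4, -4, -12.5) — d² to each: A:334.25, B:623.25, C:1304 → nearest is A
(-10.5, -7.5, -3) — d² to each: A:90.5, B:528.5, C:1224.75 → nearest is A
(16.5, 4, 7) — d² to each: A:631.25, B:772.75, C:214.5 → nearest is C
Tally — A:5, B:1, C:2. A captures the most (5).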